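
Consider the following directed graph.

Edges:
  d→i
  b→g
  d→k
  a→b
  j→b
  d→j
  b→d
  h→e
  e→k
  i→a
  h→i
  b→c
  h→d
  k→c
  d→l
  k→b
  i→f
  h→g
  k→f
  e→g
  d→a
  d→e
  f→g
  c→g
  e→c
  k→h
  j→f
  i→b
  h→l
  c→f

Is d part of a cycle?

Yes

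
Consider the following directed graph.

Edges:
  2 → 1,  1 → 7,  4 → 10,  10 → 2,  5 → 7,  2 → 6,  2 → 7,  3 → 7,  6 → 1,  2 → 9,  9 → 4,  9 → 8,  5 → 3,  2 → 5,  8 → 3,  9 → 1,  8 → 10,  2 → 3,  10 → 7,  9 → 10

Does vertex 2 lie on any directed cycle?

Yes

2 is on a cycle iff 2 can reach itself via ≥1 edge.
2 → 9 → 10 → 2 — yes.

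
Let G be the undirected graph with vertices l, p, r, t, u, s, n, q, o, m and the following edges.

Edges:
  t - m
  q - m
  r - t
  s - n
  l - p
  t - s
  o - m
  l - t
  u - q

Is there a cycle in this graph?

No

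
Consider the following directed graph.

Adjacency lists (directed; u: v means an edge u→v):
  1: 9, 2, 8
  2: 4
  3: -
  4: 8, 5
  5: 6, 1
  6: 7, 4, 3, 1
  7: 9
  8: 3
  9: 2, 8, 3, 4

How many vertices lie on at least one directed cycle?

A vertex is on a directed cycle iff it belongs to a strongly connected component of size ≥ 2 (or has a self-loop).
The vertices on cycles are {1, 2, 4, 5, 6, 7, 9} — 7 in total.

7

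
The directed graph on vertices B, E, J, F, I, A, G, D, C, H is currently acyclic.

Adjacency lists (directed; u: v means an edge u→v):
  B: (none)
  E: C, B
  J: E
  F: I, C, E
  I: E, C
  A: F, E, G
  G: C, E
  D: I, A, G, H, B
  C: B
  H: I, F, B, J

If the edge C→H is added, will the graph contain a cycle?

Yes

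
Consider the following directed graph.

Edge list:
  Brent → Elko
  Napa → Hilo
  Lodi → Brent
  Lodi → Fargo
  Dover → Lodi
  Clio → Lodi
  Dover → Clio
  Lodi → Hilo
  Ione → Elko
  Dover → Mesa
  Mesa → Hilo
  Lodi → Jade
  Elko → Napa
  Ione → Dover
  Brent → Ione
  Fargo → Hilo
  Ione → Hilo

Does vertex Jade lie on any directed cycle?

Jade lies on a cycle iff there is a path from Jade back to itself.
Exploring from Jade, it never reaches itself; equivalently, its strongly connected component is a singleton.

No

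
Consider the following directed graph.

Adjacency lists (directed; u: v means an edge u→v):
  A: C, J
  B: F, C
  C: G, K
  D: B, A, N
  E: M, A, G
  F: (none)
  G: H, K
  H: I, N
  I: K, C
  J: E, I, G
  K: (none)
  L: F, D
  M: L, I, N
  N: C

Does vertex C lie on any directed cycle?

Yes

C is on a cycle iff C can reach itself via ≥1 edge.
C → G → H → I → C — yes.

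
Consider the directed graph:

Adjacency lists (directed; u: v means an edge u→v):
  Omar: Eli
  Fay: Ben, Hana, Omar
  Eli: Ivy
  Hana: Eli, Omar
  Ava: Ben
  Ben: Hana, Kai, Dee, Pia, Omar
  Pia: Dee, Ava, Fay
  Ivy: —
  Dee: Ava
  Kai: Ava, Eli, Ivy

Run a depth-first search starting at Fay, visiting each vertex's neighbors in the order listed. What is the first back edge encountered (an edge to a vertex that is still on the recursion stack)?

Ava->Ben

DFS from Fay (visiting each vertex's neighbors in the order listed); mark gray on enter, black on exit:
Fay gray
  Ben gray
    Hana gray
      Eli gray
        Ivy gray
        Ivy black
      Eli black
      Omar gray
        Omar→Eli: Eli black — skip
      Omar black
    Hana black
    Kai gray
      Ava gray
        Ava→Ben: Ben is gray → back edge
First back edge: Ava → Ben.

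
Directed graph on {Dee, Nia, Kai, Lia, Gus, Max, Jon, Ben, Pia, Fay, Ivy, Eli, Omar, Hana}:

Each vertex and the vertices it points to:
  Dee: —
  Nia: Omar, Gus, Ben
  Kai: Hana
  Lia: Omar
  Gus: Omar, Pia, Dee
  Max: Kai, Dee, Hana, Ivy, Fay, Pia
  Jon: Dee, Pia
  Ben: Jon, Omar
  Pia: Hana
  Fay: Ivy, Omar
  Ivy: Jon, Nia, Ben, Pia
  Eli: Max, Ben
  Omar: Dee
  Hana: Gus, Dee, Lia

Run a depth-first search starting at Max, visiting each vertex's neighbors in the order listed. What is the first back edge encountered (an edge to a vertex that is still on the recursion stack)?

Pia→Hana

DFS from Max (visiting each vertex's neighbors in the order listed); mark gray on enter, black on exit:
Max gray
  Kai gray
    Hana gray
      Gus gray
        Omar gray
          Dee gray
          Dee black
        Omar black
        Pia gray
          Pia→Hana: Hana is gray → back edge
First back edge: Pia → Hana.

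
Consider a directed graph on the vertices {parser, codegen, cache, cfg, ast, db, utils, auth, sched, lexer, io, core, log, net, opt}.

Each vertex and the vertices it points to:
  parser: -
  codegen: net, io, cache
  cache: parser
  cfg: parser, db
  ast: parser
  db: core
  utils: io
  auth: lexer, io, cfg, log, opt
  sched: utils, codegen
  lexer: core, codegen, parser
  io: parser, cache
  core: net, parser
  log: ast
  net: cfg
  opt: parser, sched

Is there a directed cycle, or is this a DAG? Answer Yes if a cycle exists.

DFS with white/gray/black marking, starting from db:
db gray
  core gray
    net gray
      cfg gray
        parser gray
        parser black
        cfg→db: db is gray → back edge
Back edge found, so a cycle exists: db → core → net → cfg → db.

Yes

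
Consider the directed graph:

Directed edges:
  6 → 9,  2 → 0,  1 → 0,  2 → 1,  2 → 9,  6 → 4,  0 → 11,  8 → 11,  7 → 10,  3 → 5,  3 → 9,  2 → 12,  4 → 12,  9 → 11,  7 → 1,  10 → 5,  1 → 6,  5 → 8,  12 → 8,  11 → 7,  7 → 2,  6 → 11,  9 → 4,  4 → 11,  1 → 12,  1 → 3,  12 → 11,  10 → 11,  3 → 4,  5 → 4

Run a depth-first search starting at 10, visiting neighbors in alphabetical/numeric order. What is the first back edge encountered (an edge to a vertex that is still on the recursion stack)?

0->11

DFS from 10 (visiting neighbors in alphabetical/numeric order); mark gray on enter, black on exit:
10 gray
  5 gray
    4 gray
      11 gray
        7 gray
          1 gray
            0 gray
              0→11: 11 is gray → back edge
First back edge: 0 → 11.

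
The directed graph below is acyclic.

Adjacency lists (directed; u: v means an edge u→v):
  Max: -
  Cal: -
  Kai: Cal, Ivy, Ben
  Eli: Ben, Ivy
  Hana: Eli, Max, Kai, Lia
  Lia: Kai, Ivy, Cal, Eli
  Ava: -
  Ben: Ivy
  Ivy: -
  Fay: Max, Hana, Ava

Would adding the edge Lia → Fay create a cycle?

Yes

Adding Lia→Fay creates a cycle iff Fay can already reach Lia.
Path from Fay: Fay → Hana → Lia.
So Fay → … → Lia → Fay is a cycle.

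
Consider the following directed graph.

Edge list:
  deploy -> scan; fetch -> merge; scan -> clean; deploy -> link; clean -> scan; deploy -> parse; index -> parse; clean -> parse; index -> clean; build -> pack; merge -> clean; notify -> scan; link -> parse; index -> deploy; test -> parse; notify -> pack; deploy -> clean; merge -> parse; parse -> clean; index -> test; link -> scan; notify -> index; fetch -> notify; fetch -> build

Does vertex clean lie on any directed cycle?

clean is on a cycle iff clean can reach itself via ≥1 edge.
clean → scan → clean — yes.

Yes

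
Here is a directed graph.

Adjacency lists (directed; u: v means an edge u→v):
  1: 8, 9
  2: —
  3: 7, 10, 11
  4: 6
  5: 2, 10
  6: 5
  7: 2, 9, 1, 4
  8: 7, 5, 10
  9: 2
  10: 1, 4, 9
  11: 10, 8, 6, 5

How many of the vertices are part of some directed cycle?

A vertex is on a directed cycle iff it belongs to a strongly connected component of size ≥ 2 (or has a self-loop).
The vertices on cycles are {1, 4, 5, 6, 7, 8, 10} — 7 in total.

7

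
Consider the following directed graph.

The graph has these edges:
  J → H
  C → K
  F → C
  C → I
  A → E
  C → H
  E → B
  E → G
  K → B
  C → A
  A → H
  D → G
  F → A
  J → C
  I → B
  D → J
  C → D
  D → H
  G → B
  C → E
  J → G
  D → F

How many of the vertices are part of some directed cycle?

A vertex is on a directed cycle iff it belongs to a strongly connected component of size ≥ 2 (or has a self-loop).
The vertices on cycles are {C, D, F, J} — 4 in total.

4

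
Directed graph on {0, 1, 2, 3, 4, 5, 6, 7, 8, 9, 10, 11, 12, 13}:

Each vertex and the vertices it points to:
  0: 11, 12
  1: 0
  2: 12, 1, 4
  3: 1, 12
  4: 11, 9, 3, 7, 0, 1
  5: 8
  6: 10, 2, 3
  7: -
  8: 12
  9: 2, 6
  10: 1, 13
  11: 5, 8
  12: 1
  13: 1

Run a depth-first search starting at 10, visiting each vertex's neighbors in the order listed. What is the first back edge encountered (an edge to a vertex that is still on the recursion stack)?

DFS from 10 (visiting each vertex's neighbors in the order listed); mark gray on enter, black on exit:
10 gray
  1 gray
    0 gray
      11 gray
        5 gray
          8 gray
            12 gray
              12→1: 1 is gray → back edge
First back edge: 12 → 1.

12→1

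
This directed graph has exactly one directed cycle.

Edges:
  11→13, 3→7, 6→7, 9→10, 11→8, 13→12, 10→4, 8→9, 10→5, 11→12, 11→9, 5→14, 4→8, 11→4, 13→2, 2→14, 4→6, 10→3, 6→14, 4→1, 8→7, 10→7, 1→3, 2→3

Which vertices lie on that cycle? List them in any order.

4, 8, 9, 10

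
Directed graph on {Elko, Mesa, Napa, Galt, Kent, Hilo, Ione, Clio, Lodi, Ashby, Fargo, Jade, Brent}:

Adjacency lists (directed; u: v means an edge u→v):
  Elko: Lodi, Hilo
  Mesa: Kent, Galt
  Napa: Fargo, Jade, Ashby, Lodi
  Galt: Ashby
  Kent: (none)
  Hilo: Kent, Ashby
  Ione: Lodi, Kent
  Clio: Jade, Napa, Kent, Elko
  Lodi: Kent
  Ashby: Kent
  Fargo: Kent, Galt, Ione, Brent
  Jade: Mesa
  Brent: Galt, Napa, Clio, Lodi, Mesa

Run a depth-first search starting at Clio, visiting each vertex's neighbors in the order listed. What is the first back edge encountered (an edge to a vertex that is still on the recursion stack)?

Brent->Napa

DFS from Clio (visiting each vertex's neighbors in the order listed); mark gray on enter, black on exit:
Clio gray
  Jade gray
    Mesa gray
      Kent gray
      Kent black
      Galt gray
        Ashby gray
          Ashby→Kent: Kent black — skip
        Ashby black
      Galt black
    Mesa black
  Jade black
  Napa gray
    Fargo gray
      Fargo→Kent: Kent black — skip
      Fargo→Galt: Galt black — skip
      Ione gray
        Lodi gray
          Lodi→Kent: Kent black — skip
        Lodi black
        Ione→Kent: Kent black — skip
      Ione black
      Brent gray
        Brent→Galt: Galt black — skip
        Brent→Napa: Napa is gray → back edge
First back edge: Brent → Napa.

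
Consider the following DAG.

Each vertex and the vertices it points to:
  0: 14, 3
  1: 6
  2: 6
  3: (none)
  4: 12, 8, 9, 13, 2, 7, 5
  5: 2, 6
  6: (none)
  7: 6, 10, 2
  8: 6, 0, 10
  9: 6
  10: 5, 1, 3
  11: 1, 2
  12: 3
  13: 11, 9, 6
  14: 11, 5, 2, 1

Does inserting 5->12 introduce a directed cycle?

No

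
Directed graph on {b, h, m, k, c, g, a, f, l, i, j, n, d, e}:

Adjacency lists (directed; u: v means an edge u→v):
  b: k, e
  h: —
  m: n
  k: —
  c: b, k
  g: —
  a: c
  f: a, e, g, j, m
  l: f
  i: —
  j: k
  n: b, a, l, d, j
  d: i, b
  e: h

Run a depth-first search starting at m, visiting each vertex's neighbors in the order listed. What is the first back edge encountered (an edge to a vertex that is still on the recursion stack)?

DFS from m (visiting each vertex's neighbors in the order listed); mark gray on enter, black on exit:
m gray
  n gray
    b gray
      k gray
      k black
      e gray
        h gray
        h black
      e black
    b black
    a gray
      c gray
        c→b: b black — skip
        c→k: k black — skip
      c black
    a black
    l gray
      f gray
        f→a: a black — skip
        f→e: e black — skip
        g gray
        g black
        j gray
          j→k: k black — skip
        j black
        f→m: m is gray → back edge
First back edge: f → m.

f→m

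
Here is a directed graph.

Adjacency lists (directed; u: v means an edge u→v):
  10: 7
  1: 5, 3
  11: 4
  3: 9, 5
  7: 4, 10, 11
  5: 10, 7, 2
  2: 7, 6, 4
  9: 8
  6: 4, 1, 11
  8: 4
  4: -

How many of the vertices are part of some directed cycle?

7

A vertex is on a directed cycle iff it belongs to a strongly connected component of size ≥ 2 (or has a self-loop).
The vertices on cycles are {1, 2, 3, 5, 6, 7, 10} — 7 in total.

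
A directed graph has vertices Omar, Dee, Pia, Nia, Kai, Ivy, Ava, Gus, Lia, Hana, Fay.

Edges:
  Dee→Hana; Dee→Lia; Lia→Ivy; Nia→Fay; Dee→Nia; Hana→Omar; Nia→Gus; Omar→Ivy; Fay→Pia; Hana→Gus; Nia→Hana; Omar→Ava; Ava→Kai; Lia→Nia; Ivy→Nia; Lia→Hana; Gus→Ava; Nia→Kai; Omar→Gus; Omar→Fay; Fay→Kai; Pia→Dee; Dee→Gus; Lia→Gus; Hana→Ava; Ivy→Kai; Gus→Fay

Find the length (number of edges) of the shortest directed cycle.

4

For each vertex v, BFS finds the shortest path from v back to v.
The shortest such closed walk is Pia → Dee → Gus → Fay → Pia, length 4.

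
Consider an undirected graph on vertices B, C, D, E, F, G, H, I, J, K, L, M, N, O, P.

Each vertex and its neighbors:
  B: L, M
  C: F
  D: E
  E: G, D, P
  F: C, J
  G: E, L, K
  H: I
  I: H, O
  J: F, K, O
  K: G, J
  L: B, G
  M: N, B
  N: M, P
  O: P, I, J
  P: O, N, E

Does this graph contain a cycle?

DFS, tracking each vertex's parent; an edge to a visited non-parent vertex closes a cycle.
Start from I:
visit I (parent –)
  visit H (parent I)
    H–I: parent, skip
  visit O (parent I)
    visit P (parent O)
      P–O: parent, skip
      visit N (parent P)
        visit M (parent N)
          M–N: parent, skip
          visit B (parent M)
            visit L (parent B)
              L–B: parent, skip
              visit G (parent L)
                visit E (parent G)
                  E–G: parent, skip
                  visit D (parent E)
                    D–E: parent, skip
                  E–P: P visited and ≠ parent → cycle
Cycle: P – N – M – B – L – G – E – P.

Yes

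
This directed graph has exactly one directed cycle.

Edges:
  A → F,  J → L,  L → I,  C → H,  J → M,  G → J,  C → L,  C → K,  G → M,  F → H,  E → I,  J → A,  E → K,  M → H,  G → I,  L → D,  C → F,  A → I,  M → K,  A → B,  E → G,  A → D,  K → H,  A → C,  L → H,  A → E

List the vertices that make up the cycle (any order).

A, E, G, J

DFS with gray/black marking from A:
A gray
  D gray
  D black
  I gray
  I black
  F gray
    H gray
    H black
  F black
  C gray
    K gray
      K→H: H black — skip
    K black
    C→H: H black — skip
    L gray
      L→I: I black — skip
      L→H: H black — skip
      L→D: D black — skip
    L black
    C→F: F black — skip
  C black
  E gray
    E→K: K black — skip
    G gray
      J gray
        J→A: A is gray → back edge
Back edge closes the cycle A → E → G → J → A; its vertices are {A, E, G, J}.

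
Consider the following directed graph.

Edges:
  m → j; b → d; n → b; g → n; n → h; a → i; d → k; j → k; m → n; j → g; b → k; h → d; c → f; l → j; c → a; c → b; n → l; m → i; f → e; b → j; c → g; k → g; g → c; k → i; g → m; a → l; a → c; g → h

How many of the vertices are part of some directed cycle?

A vertex is on a directed cycle iff it belongs to a strongly connected component of size ≥ 2 (or has a self-loop).
The vertices on cycles are {a, b, c, d, g, h, j, k, l, m, n} — 11 in total.

11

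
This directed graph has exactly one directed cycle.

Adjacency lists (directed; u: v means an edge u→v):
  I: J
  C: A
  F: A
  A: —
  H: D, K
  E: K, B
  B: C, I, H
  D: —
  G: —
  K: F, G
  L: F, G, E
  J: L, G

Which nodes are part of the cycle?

DFS with gray/black marking from E:
E gray
  K gray
    F gray
      A gray
      A black
    F black
    G gray
    G black
  K black
  B gray
    C gray
      C→A: A black — skip
    C black
    I gray
      J gray
        L gray
          L→F: F black — skip
          L→G: G black — skip
          L→E: E is gray → back edge
Back edge closes the cycle E → B → I → J → L → E; its vertices are {B, E, I, J, L}.

B, E, I, J, L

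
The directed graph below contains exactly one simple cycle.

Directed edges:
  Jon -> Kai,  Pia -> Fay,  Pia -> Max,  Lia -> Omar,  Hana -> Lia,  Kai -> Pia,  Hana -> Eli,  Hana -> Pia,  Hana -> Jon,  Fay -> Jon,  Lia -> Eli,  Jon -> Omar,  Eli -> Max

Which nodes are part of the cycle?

Fay, Jon, Kai, Pia

DFS with gray/black marking from Pia:
Pia gray
  Max gray
  Max black
  Fay gray
    Jon gray
      Omar gray
      Omar black
      Kai gray
        Kai→Pia: Pia is gray → back edge
Back edge closes the cycle Pia → Fay → Jon → Kai → Pia; its vertices are {Fay, Jon, Kai, Pia}.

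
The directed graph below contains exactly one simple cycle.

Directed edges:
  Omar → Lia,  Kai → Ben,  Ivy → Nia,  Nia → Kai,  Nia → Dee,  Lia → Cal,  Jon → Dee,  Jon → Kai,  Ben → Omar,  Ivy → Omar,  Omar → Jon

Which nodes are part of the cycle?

Ben, Jon, Kai, Omar

DFS with gray/black marking from Omar:
Omar gray
  Lia gray
    Cal gray
    Cal black
  Lia black
  Jon gray
    Dee gray
    Dee black
    Kai gray
      Ben gray
        Ben→Omar: Omar is gray → back edge
Back edge closes the cycle Omar → Jon → Kai → Ben → Omar; its vertices are {Ben, Jon, Kai, Omar}.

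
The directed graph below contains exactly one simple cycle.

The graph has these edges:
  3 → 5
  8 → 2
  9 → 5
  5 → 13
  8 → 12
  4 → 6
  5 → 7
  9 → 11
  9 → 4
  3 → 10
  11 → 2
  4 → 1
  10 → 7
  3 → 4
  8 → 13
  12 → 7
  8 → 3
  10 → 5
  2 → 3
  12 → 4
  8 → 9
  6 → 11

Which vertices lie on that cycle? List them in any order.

DFS with gray/black marking from 2:
2 gray
  3 gray
    4 gray
      6 gray
        11 gray
          11→2: 2 is gray → back edge
Back edge closes the cycle 2 → 3 → 4 → 6 → 11 → 2; its vertices are {2, 3, 4, 6, 11}.

2, 3, 4, 6, 11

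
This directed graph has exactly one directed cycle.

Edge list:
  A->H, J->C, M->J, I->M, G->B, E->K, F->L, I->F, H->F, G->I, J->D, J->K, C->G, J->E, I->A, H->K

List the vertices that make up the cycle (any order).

DFS with gray/black marking from I:
I gray
  A gray
    H gray
      K gray
      K black
      F gray
        L gray
        L black
      F black
    H black
  A black
  M gray
    J gray
      C gray
        G gray
          G→I: I is gray → back edge
Back edge closes the cycle I → M → J → C → G → I; its vertices are {C, G, I, J, M}.

C, G, I, J, M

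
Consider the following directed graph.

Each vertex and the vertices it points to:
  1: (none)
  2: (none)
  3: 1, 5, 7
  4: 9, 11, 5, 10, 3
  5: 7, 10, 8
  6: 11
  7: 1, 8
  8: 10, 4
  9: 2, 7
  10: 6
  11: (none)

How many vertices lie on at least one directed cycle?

6

A vertex is on a directed cycle iff it belongs to a strongly connected component of size ≥ 2 (or has a self-loop).
The vertices on cycles are {3, 4, 5, 7, 8, 9} — 6 in total.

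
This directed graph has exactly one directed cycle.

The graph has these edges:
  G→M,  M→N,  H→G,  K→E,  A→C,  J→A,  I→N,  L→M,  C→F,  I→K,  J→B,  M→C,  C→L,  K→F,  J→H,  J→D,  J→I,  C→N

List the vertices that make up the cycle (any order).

C, L, M

DFS with gray/black marking from C:
C gray
  L gray
    M gray
      M→C: C is gray → back edge
Back edge closes the cycle C → L → M → C; its vertices are {C, L, M}.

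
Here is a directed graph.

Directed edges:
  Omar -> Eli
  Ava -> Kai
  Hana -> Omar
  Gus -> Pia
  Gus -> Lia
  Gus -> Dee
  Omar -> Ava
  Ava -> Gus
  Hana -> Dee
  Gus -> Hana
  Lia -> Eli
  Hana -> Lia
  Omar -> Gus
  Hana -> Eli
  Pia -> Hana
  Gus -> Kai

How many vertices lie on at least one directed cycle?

A vertex is on a directed cycle iff it belongs to a strongly connected component of size ≥ 2 (or has a self-loop).
The vertices on cycles are {Ava, Gus, Pia, Hana, Omar} — 5 in total.

5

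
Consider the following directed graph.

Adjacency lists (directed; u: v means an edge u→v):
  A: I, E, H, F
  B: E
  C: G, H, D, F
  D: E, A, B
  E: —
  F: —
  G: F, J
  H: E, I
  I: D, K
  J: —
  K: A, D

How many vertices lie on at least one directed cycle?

A vertex is on a directed cycle iff it belongs to a strongly connected component of size ≥ 2 (or has a self-loop).
The vertices on cycles are {A, D, H, I, K} — 5 in total.

5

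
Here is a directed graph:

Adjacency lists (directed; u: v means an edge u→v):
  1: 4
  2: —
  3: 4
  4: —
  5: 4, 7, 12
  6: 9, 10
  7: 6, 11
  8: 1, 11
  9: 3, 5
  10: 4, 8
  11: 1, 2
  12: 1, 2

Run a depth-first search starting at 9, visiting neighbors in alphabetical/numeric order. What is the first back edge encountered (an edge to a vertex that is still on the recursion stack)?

DFS from 9 (visiting neighbors in alphabetical/numeric order); mark gray on enter, black on exit:
9 gray
  3 gray
    4 gray
    4 black
  3 black
  5 gray
    5→4: 4 black — skip
    7 gray
      6 gray
        6→9: 9 is gray → back edge
First back edge: 6 → 9.

6→9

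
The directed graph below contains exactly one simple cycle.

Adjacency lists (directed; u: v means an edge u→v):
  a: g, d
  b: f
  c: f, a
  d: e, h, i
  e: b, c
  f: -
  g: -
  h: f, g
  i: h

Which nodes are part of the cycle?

DFS with gray/black marking from a:
a gray
  g gray
  g black
  d gray
    e gray
      b gray
        f gray
        f black
      b black
      c gray
        c→f: f black — skip
        c→a: a is gray → back edge
Back edge closes the cycle a → d → e → c → a; its vertices are {a, c, d, e}.

a, c, d, e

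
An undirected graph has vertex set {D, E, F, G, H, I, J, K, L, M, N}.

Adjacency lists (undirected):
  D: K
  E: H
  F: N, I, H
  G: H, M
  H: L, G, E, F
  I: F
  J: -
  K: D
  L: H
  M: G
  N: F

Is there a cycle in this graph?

No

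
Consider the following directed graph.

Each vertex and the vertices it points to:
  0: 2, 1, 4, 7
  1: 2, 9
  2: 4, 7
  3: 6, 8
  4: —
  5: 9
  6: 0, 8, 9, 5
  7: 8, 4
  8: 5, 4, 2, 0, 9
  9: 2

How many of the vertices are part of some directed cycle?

A vertex is on a directed cycle iff it belongs to a strongly connected component of size ≥ 2 (or has a self-loop).
The vertices on cycles are {0, 1, 2, 5, 7, 8, 9} — 7 in total.

7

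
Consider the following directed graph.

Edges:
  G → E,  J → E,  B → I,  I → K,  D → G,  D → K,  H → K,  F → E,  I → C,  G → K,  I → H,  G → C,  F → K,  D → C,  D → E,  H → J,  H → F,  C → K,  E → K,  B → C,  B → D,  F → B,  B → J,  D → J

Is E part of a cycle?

E lies on a cycle iff there is a path from E back to itself.
Exploring from E, it never reaches itself; equivalently, its strongly connected component is a singleton.

No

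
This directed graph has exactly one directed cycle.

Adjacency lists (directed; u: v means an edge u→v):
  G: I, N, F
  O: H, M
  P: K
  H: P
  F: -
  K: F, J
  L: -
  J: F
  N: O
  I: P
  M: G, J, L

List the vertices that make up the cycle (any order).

G, M, N, O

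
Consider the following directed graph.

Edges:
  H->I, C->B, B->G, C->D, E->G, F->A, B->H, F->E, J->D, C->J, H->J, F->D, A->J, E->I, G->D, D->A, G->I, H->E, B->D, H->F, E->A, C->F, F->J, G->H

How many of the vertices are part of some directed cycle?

7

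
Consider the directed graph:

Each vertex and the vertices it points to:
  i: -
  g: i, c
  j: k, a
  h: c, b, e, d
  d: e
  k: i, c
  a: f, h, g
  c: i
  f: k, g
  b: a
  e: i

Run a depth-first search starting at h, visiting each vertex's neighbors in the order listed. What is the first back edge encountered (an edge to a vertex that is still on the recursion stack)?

a->h

DFS from h (visiting each vertex's neighbors in the order listed); mark gray on enter, black on exit:
h gray
  c gray
    i gray
    i black
  c black
  b gray
    a gray
      f gray
        k gray
          k→i: i black — skip
          k→c: c black — skip
        k black
        g gray
          g→i: i black — skip
          g→c: c black — skip
        g black
      f black
      a→h: h is gray → back edge
First back edge: a → h.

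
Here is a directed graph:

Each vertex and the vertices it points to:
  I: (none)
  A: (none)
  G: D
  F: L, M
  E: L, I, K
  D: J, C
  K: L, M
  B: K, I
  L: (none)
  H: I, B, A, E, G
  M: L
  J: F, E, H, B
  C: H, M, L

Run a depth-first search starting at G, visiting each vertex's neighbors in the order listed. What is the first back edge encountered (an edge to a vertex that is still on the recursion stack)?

H->G

DFS from G (visiting each vertex's neighbors in the order listed); mark gray on enter, black on exit:
G gray
  D gray
    J gray
      F gray
        L gray
        L black
        M gray
          M→L: L black — skip
        M black
      F black
      E gray
        E→L: L black — skip
        I gray
        I black
        K gray
          K→L: L black — skip
          K→M: M black — skip
        K black
      E black
      H gray
        H→I: I black — skip
        B gray
          B→K: K black — skip
          B→I: I black — skip
        B black
        A gray
        A black
        H→E: E black — skip
        H→G: G is gray → back edge
First back edge: H → G.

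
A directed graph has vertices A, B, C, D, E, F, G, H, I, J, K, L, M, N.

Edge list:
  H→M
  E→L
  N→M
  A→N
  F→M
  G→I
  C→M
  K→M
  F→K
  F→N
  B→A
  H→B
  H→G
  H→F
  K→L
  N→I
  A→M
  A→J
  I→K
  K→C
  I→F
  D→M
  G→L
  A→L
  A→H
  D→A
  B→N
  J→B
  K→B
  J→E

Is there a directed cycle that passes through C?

No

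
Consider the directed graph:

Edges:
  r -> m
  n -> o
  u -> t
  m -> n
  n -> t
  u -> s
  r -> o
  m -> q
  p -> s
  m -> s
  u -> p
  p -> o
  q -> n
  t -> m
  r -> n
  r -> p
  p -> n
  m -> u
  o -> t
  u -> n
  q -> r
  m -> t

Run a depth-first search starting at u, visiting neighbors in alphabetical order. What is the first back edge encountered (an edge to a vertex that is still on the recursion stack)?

m→n

DFS from u (visiting neighbors in alphabetical order); mark gray on enter, black on exit:
u gray
  n gray
    o gray
      t gray
        m gray
          m→n: n is gray → back edge
First back edge: m → n.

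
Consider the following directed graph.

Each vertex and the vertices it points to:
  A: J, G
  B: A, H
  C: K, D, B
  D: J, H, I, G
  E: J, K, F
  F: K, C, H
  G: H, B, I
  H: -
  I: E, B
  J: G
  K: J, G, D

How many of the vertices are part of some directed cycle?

10

A vertex is on a directed cycle iff it belongs to a strongly connected component of size ≥ 2 (or has a self-loop).
The vertices on cycles are {A, B, C, D, E, F, G, I, J, K} — 10 in total.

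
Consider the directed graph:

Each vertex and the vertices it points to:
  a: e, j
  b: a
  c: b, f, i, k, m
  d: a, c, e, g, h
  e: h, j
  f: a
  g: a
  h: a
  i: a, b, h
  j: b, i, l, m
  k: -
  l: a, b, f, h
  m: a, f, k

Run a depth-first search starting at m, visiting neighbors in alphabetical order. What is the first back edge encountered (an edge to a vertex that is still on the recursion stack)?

h->a

DFS from m (visiting neighbors in alphabetical order); mark gray on enter, black on exit:
m gray
  a gray
    e gray
      h gray
        h→a: a is gray → back edge
First back edge: h → a.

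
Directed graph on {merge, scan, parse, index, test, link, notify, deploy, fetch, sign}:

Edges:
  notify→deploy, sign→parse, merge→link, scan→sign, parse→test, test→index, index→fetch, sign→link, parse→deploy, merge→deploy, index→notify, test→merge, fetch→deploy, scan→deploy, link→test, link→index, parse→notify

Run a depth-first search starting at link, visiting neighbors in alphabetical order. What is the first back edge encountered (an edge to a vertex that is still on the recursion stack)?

merge→link

DFS from link (visiting neighbors in alphabetical order); mark gray on enter, black on exit:
link gray
  index gray
    fetch gray
      deploy gray
      deploy black
    fetch black
    notify gray
      notify→deploy: deploy black — skip
    notify black
  index black
  test gray
    test→index: index black — skip
    merge gray
      merge→deploy: deploy black — skip
      merge→link: link is gray → back edge
First back edge: merge → link.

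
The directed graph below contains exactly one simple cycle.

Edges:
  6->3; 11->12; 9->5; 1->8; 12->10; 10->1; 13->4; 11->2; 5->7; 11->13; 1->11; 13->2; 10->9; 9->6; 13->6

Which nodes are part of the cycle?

1, 10, 11, 12

DFS with gray/black marking from 10:
10 gray
  1 gray
    8 gray
    8 black
    11 gray
      2 gray
      2 black
      12 gray
        12→10: 10 is gray → back edge
Back edge closes the cycle 10 → 1 → 11 → 12 → 10; its vertices are {1, 10, 11, 12}.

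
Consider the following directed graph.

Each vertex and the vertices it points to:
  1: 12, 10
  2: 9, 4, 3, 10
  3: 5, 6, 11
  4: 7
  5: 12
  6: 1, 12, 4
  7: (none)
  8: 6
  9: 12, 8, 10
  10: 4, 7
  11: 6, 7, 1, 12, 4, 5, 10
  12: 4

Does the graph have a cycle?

DFS with white/gray/black marking, starting from 8:
8 gray
  6 gray
    1 gray
      12 gray
        4 gray
          7 gray
          7 black
        4 black
      12 black
      10 gray
        10→4: 4 black — skip
        10→7: 7 black — skip
      10 black
    1 black
    6→12: 12 black — skip
    6→4: 4 black — skip
  6 black
8 black
2 gray
  9 gray
    9→12: 12 black — skip
    9→8: 8 black — skip
    9→10: 10 black — skip
  9 black
  2→4: 4 black — skip
  3 gray
    5 gray
      5→12: 12 black — skip
    5 black
    3→6: 6 black — skip
    11 gray
      11→6: 6 black — skip
      11→7: 7 black — skip
      11→1: 1 black — skip
      11→12: 12 black — skip
      11→4: 4 black — skip
      11→5: 5 black — skip
      11→10: 10 black — skip
    11 black
  3 black
  2→10: 10 black — skip
2 black
Every edge goes to a white or black vertex — no back edge, so the graph is acyclic.

No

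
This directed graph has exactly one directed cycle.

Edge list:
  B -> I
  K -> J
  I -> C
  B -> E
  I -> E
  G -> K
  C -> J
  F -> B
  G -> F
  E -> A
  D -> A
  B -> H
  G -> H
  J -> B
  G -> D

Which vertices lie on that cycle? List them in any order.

DFS with gray/black marking from B:
B gray
  E gray
    A gray
    A black
  E black
  I gray
    I→E: E black — skip
    C gray
      J gray
        J→B: B is gray → back edge
Back edge closes the cycle B → I → C → J → B; its vertices are {B, C, I, J}.

B, C, I, J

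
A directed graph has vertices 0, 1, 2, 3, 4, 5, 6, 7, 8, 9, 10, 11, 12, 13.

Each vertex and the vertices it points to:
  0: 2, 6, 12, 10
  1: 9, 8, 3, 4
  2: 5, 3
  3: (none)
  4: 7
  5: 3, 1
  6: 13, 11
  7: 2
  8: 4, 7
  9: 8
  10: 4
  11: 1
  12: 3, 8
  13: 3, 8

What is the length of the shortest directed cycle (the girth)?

5

For each vertex v, BFS finds the shortest path from v back to v.
The shortest such closed walk is 2 → 5 → 1 → 8 → 7 → 2, length 5.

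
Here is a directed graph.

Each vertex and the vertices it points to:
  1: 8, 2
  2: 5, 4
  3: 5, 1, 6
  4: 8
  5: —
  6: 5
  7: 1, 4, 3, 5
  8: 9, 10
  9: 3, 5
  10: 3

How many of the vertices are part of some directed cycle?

A vertex is on a directed cycle iff it belongs to a strongly connected component of size ≥ 2 (or has a self-loop).
The vertices on cycles are {1, 2, 3, 4, 8, 9, 10} — 7 in total.

7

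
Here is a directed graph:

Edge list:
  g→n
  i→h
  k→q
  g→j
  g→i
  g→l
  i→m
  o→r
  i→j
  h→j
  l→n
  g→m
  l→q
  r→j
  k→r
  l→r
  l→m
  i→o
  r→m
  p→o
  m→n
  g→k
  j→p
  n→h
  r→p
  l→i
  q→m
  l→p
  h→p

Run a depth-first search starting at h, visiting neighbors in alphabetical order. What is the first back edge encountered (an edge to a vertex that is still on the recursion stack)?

DFS from h (visiting neighbors in alphabetical order); mark gray on enter, black on exit:
h gray
  j gray
    p gray
      o gray
        r gray
          r→j: j is gray → back edge
First back edge: r → j.

r->j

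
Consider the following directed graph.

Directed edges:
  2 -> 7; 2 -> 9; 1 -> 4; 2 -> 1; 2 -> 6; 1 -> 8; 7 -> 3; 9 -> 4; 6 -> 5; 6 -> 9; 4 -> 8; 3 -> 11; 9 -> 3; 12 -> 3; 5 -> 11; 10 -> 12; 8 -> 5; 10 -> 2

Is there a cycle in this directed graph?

No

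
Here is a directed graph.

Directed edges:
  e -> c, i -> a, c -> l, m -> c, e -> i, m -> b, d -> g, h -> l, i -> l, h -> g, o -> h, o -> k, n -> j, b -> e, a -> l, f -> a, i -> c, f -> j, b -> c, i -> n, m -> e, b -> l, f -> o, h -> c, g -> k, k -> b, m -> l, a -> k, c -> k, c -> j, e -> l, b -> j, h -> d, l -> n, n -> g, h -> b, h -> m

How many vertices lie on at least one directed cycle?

A vertex is on a directed cycle iff it belongs to a strongly connected component of size ≥ 2 (or has a self-loop).
The vertices on cycles are {a, b, c, e, g, i, k, l, n} — 9 in total.

9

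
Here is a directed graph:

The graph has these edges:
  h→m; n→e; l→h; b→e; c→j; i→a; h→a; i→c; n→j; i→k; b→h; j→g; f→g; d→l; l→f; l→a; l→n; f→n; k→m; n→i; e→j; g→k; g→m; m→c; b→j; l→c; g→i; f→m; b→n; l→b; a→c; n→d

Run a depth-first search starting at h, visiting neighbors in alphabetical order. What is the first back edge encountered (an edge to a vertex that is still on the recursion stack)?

DFS from h (visiting neighbors in alphabetical order); mark gray on enter, black on exit:
h gray
  a gray
    c gray
      j gray
        g gray
          i gray
            i→a: a is gray → back edge
First back edge: i → a.

i→a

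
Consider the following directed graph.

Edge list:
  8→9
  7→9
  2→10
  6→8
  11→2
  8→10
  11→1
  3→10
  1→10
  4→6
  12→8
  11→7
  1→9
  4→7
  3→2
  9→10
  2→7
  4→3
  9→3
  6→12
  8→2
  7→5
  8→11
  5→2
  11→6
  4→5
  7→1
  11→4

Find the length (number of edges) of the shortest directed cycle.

3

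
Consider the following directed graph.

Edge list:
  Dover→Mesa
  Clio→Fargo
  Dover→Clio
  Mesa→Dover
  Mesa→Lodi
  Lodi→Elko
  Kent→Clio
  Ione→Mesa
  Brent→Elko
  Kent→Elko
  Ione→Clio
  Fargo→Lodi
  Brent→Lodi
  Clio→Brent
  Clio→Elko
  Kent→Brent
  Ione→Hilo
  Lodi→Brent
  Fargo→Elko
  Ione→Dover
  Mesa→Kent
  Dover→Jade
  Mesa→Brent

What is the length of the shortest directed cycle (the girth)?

2

For each vertex v, BFS finds the shortest path from v back to v.
The shortest such closed walk is Dover → Mesa → Dover, length 2.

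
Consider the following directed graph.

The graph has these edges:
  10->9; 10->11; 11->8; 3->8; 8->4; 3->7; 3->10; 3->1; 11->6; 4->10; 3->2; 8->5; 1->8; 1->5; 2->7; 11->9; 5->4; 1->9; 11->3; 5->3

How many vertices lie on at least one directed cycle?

7

A vertex is on a directed cycle iff it belongs to a strongly connected component of size ≥ 2 (or has a self-loop).
The vertices on cycles are {1, 3, 4, 5, 8, 10, 11} — 7 in total.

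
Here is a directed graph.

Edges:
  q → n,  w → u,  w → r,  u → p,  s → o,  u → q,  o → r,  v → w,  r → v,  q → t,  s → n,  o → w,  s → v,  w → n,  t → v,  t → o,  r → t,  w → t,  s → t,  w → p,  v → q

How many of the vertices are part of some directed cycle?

A vertex is on a directed cycle iff it belongs to a strongly connected component of size ≥ 2 (or has a self-loop).
The vertices on cycles are {o, q, r, t, u, v, w} — 7 in total.

7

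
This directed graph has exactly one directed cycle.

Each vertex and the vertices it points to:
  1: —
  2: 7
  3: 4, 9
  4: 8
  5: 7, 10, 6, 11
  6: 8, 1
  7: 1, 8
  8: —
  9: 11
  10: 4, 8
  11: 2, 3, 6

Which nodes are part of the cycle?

DFS with gray/black marking from 11:
11 gray
  2 gray
    7 gray
      1 gray
      1 black
      8 gray
      8 black
    7 black
  2 black
  3 gray
    4 gray
      4→8: 8 black — skip
    4 black
    9 gray
      9→11: 11 is gray → back edge
Back edge closes the cycle 11 → 3 → 9 → 11; its vertices are {3, 9, 11}.

3, 9, 11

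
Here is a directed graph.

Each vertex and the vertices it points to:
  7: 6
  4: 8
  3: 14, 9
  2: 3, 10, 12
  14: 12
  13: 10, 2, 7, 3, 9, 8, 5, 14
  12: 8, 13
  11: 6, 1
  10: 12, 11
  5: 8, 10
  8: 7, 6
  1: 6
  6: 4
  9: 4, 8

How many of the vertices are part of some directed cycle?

A vertex is on a directed cycle iff it belongs to a strongly connected component of size ≥ 2 (or has a self-loop).
The vertices on cycles are {2, 3, 4, 5, 6, 7, 8, 10, 12, 13, 14} — 11 in total.

11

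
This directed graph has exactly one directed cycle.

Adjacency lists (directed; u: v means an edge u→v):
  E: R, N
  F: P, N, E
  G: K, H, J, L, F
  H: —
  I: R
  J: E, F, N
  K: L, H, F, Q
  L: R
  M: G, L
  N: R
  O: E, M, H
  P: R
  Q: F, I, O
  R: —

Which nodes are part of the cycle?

DFS with gray/black marking from Q:
Q gray
  F gray
    P gray
      R gray
      R black
    P black
    N gray
      N→R: R black — skip
    N black
    E gray
      E→R: R black — skip
      E→N: N black — skip
    E black
  F black
  I gray
    I→R: R black — skip
  I black
  O gray
    O→E: E black — skip
    M gray
      G gray
        K gray
          L gray
            L→R: R black — skip
          L black
          H gray
          H black
          K→F: F black — skip
          K→Q: Q is gray → back edge
Back edge closes the cycle Q → O → M → G → K → Q; its vertices are {G, K, M, O, Q}.

G, K, M, O, Q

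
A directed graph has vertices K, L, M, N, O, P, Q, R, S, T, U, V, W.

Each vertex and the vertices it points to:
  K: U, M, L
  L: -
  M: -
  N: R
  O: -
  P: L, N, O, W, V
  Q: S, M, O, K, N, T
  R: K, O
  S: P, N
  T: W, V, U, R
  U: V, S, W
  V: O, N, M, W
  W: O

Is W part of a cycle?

W lies on a cycle iff there is a path from W back to itself.
Exploring from W, it never reaches itself; equivalently, its strongly connected component is a singleton.

No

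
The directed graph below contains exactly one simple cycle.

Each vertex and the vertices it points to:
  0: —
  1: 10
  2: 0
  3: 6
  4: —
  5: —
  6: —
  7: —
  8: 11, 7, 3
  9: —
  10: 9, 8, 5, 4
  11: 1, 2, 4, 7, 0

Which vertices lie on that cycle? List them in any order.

DFS with gray/black marking from 8:
8 gray
  11 gray
    1 gray
      10 gray
        9 gray
        9 black
        10→8: 8 is gray → back edge
Back edge closes the cycle 8 → 11 → 1 → 10 → 8; its vertices are {1, 8, 10, 11}.

1, 8, 10, 11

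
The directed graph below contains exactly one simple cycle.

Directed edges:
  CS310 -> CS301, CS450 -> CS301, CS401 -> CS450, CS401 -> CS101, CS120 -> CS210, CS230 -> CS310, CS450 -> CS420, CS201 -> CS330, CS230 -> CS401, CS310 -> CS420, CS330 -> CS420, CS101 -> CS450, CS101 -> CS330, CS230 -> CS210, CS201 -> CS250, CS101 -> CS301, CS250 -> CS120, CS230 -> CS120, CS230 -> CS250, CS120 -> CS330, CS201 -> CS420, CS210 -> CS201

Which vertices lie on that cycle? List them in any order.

CS120, CS201, CS210, CS250

DFS with gray/black marking from CS250:
CS250 gray
  CS120 gray
    CS210 gray
      CS201 gray
        CS420 gray
        CS420 black
        CS330 gray
          CS330→CS420: CS420 black — skip
        CS330 black
        CS201→CS250: CS250 is gray → back edge
Back edge closes the cycle CS250 → CS120 → CS210 → CS201 → CS250; its vertices are {CS120, CS201, CS210, CS250}.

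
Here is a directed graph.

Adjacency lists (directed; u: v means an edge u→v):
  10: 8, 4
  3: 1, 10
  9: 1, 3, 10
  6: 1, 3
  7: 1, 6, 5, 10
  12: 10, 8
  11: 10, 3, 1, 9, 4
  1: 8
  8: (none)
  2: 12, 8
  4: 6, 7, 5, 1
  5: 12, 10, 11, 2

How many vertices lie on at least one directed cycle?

10

A vertex is on a directed cycle iff it belongs to a strongly connected component of size ≥ 2 (or has a self-loop).
The vertices on cycles are {2, 3, 4, 5, 6, 7, 9, 10, 11, 12} — 10 in total.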